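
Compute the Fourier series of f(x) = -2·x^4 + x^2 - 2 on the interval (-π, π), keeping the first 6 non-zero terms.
(-100 + 16·π^2)·cos(x) + (7 - 4·π^2)·cos(2·x) + (-44/27 + 16·π^2/9)·cos(3·x) + (5/8 - π^2)·cos(4·x) + (-196/625 + 16·π^2/25)·cos(5·x) - 2·π^4/5 - 2 + π^2/3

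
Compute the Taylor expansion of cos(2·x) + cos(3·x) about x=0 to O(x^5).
97·x^4/24 - 13·x^2/2 + 2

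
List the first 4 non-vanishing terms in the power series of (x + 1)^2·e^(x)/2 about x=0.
13·x^3/12 + 7·x^2/4 + 3·x/2 + 1/2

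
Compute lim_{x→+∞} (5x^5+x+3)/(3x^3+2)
This is an ∞/∞ indeterminate form as x → +∞.
Divide numerator and denominator by x^5 and let the lower-order terms vanish; the numerator's degree 5 exceeds the denominator's degree 3, so the quotient diverges.
Limit = ∞.

Final answer: ∞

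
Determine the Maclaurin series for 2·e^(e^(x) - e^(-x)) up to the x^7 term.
989·x^7/1260 + 56·x^6/45 + 19·x^5/10 + 8·x^4/3 + 10·x^3/3 + 4·x^2 + 4·x + 2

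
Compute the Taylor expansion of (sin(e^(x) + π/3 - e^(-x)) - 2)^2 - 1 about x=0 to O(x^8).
x^7·(-2 + √(3)/2)^2·(19/(360·(-2 + √(3)/2)) + 13·√(3)/(20·(-2 + √(3)/2)^2)) + x^6·(-2 + √(3)/2)^2·(4·√(3)/(15·(-2 + √(3)/2)) - 2/(15·(-2 + √(3)/2)^2)) + x^5·(-2 + √(3)/2)^2·(-23/(60·(-2 + √(3)/2)) + √(3)/(-2 + √(3)/2)^2) + 2·x^4 + x^3·(-2 + √(3)/2)^2·(-2·√(3)/(-2 + √(3)/2)^2 - 1/(-2 + √(3)/2)) + x^2·(-2 + √(3)/2)^2·((-2 + √(3)/2)^(-2) - 2·√(3)/(-2 + √(3)/2)) + x·(-4 + √(3)) - 1 + (-2 + √(3)/2)^2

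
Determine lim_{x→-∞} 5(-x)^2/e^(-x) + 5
The quotient is an ∞/∞ indeterminate form as x → -∞.
Compare growth rates of the dominant terms (exponentials ≫ polynomials ≫ logarithms), or apply L'Hôpital's rule; the quotient → 0.
Adding the constant: 0 + 5 = 5. Limit = 5.

Final answer: 5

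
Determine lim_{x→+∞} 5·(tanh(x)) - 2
Evaluate the dominant behaviour as x → +∞; each term tends to a finite value or vanishes.
Limit = 3.

Final answer: 3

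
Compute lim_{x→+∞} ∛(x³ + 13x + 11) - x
This is an ∞ − ∞ indeterminate form.
Multiply by (A² + AB + B²)/(A² + AB + B²) where A = ∛(x³+13x + 11), B = x to use A³ − B³ = (A−B)(A²+AB+B²); the x³ terms cancel, leaving (13x + 11)/(A²+AB+B²) with denominator ~ 3x², so the limit is 0.
Limit = 0.

Final answer: 0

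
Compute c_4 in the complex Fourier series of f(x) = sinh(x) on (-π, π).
Compute the real Fourier coefficients first: a_4 = 0, b_4 = -8·sinh(π)/(17·π).
Then c_4 = (a_4 − i·b_4)/2 = 4·i·sinh(π)/(17·π).

Final answer: 4·i·sinh(π)/(17·π)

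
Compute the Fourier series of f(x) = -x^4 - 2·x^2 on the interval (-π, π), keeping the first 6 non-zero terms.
(-40 + 8·π^2)·cos(x) + (1 - 2·π^2)·cos(2·x) + (8/27 + 8·π^2/9)·cos(3·x) + (-π^2/2 - 5/16)·cos(4·x) + (152/625 + 8·π^2/25)·cos(5·x) - π^4/5 - 2·π^2/3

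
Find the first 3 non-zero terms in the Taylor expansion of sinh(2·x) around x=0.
4·x^5/15 + 4·x^3/3 + 2·x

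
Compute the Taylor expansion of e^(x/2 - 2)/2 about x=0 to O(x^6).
x^5·e^(-2)/7680 + x^4·e^(-2)/768 + x^3·e^(-2)/96 + x^2·e^(-2)/16 + x·e^(-2)/4 + e^(-2)/2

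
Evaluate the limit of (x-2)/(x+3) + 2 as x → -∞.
Evaluate the dominant behaviour as x → -∞; each term tends to a finite value or vanishes.
Limit = 3.

Final answer: 3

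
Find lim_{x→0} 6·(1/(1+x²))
Direct substitution at x = 0 gives 6.

Final answer: 6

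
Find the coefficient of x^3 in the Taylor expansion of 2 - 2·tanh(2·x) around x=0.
Expand to order 3: 2 - 2·tanh(2·x) = 16·x^3/3 - 4·x + 2 + O(x^4).
The coefficient of x^3 is 16/3.

Final answer: 16/3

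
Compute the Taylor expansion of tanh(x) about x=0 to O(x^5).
-x^3/3 + x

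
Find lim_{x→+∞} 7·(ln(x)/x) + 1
Evaluate the dominant behaviour as x → +∞; each term tends to a finite value or vanishes.
Limit = 1.

Final answer: 1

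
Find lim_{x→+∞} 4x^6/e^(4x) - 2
The quotient is an ∞/∞ indeterminate form as x → +∞.
The exponential denominator e^(4x) dominates the polynomial numerator (e^x ≫ x^6 as x → ∞), so the quotient → 0.
Adding the constant: 0 - 2 = -2. Limit = -2.

Final answer: -2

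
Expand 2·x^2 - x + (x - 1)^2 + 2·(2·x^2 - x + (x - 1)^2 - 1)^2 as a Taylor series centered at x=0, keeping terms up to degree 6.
18·x^4 - 36·x^3 + 21·x^2 - 3·x + 1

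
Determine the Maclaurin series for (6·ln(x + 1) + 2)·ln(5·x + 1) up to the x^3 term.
-20·x^3/3 + 5·x^2 + 10·x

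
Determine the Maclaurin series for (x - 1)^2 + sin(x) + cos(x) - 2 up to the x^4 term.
x^4/24 - x^3/6 + x^2/2 - x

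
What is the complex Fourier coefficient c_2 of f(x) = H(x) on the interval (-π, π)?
Compute the real Fourier coefficients first: a_2 = 0, b_2 = 0.
Then c_2 = (a_2 − i·b_2)/2 = 0.

Final answer: 0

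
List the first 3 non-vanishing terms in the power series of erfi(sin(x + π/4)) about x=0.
-√(2)·x^3·e^(1/2)/(3·√(π)) + √(2)·x·e^(1/2)/√(π) + erfi(√(2)/2)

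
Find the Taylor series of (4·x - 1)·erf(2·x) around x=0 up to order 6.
128·x^6/(5·√(π)) - 32·x^5/(5·√(π)) - 64·x^4/(3·√(π)) + 16·x^3/(3·√(π)) + 16·x^2/√(π) - 4·x/√(π)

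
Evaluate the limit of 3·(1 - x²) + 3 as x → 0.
Direct substitution at x = 0 gives 6.

Final answer: 6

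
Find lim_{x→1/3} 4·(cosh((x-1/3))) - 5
Direct substitution at x = 1/3 gives -1.

Final answer: -1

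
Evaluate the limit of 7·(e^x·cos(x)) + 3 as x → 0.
Direct substitution at x = 0 gives 10.

Final answer: 10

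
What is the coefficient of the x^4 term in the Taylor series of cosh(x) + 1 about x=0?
Expand to order 4: cosh(x) + 1 = x^4/24 + x^2/2 + 2 + O(x^5).
The coefficient of x^4 is 1/24.

Final answer: 1/24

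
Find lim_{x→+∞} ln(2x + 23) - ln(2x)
This is an ∞ − ∞ indeterminate form.
Combine the logarithms: ln(2x+23) − ln(2x) = ln((2x+23)/(2x)) = ln(1 + 23/(2x)) → ln(1) = 0.
Limit = 0.

Final answer: 0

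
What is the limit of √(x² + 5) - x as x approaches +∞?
This is an ∞ − ∞ indeterminate form.
Multiply and divide by the conjugate √(x²+5) + x; the x² terms cancel, leaving 5/(√(x²+5)+x) → 0.
Limit = 0.

Final answer: 0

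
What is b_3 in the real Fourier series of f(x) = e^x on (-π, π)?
b_3 = (1/π) ∫_{-π}^{π} f(x)·sin(3x) dx.
Evaluate the integral (use parity and integration by parts as needed): b_3 = (-3 + 3·e^(2·π))·e^(-π)/(10·π).

Final answer: (-3 + 3·e^(2·π))·e^(-π)/(10·π)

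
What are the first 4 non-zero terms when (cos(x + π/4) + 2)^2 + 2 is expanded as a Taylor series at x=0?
x^3·(√(2)/2 + 2)^2·(1/(2·(√(2)/2 + 2)^2) + √(2)/(6·(√(2)/2 + 2))) + x^2·(√(2)/2 + 2)^2·(-√(2)/(2·(√(2)/2 + 2)) + 1/(2·(√(2)/2 + 2)^2)) - √(2)·x·(√(2)/2 + 2) + 2 + (√(2)/2 + 2)^2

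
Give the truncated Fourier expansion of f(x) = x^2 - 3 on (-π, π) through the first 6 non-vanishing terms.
-4·cos(x) + cos(2·x) - 4·cos(3·x)/9 + cos(4·x)/4 - 4·cos(5·x)/25 - 3 + π^2/3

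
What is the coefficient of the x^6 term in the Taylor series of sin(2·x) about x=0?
Expand to order 6: sin(2·x) = 4·x^5/15 - 4·x^3/3 + 2·x + O(x^7).
The coefficient of x^6 is 0.

Final answer: 0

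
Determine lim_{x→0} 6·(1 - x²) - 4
Direct substitution at x = 0 gives 2.

Final answer: 2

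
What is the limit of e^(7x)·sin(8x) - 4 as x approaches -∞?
Evaluate the dominant behaviour as x → -∞; each term tends to a finite value or vanishes.
Limit = -4.

Final answer: -4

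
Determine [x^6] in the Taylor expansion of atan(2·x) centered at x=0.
Expand to order 6: atan(2·x) = 32·x^5/5 - 8·x^3/3 + 2·x + O(x^7).
The coefficient of x^6 is 0.

Final answer: 0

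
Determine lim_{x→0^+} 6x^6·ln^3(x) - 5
The product is a 0·∞ indeterminate form at x → 0⁺.
Rewrite the product as 6·ln^3(x) / x^(-6) and apply L'Hôpital, or use the standard hierarchy x^(-6) ≫ |ln x|^3 as x → 0⁺.
The indeterminate product → 0, so the limit = -5.

Final answer: -5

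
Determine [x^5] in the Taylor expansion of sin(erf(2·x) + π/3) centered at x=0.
Expand to order 5: sin(erf(2·x) + π/3) = x^5·(64/(15·π^(5/2)) + 16/(5·√(π)) + 64/(3·π^(3/2))) + x^4·(16·√(3)/(3·π^2) + 32·√(3)/(3·π)) + x^3·(-8/(3·√(π)) - 16/(3·π^(3/2))) - 4·√(3)·x^2/π + 2·x/√(π) + √(3)/2 + O(x^6).
The coefficient of x^5 is 64/(15·π^(5/2)) + 16/(5·√(π)) + 64/(3·π^(3/2)).

Final answer: 64/(15·π^(5/2)) + 16/(5·√(π)) + 64/(3·π^(3/2))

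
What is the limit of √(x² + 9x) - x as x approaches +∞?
This is an ∞ − ∞ indeterminate form.
Multiply and divide by the conjugate √(x²+9x) + x; the x² terms cancel, leaving (9x)/(√(x²+9x)+x) → 9/2.
Limit = 9/2.

Final answer: 9/2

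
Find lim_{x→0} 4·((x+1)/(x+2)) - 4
Direct substitution at x = 0 gives -2.

Final answer: -2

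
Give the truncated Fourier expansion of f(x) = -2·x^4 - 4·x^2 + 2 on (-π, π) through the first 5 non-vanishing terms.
(-80 + 16·π^2)·cos(x) + (2 - 4·π^2)·cos(2·x) + (16/27 + 16·π^2/9)·cos(3·x) + (-π^2 - 5/8)·cos(4·x) - 2·π^4/5 - 4·π^2/3 + 2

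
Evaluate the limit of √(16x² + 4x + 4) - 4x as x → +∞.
As x → +∞: multiply by the conjugate to get (4x+4)/(√(16x²+4x+4)+4x); the denominator ~ 8x, so the limit is 4/8 = 1/2.
Limit = 1/2.

Final answer: 1/2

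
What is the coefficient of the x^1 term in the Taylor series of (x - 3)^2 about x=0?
Expand to order 1: (x - 3)^2 = 9 - 6·x + O(x^2).
The coefficient of x^1 is -6.

Final answer: -6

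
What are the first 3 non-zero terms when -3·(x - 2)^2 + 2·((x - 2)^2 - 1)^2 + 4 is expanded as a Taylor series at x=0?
41·x^2 - 36·x + 10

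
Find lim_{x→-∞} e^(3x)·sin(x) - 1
Evaluate the dominant behaviour as x → -∞; each term tends to a finite value or vanishes.
Limit = -1.

Final answer: -1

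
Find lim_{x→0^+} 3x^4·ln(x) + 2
The product is a 0·∞ indeterminate form at x → 0⁺.
Rewrite the product as 3·ln(x) / x^(-4) and apply L'Hôpital, or use the standard hierarchy x^(-4) ≫ |ln x| as x → 0⁺.
The indeterminate product → 0, so the limit = 2.

Final answer: 2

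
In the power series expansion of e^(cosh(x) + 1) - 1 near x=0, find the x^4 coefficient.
Expand to order 4: e^(cosh(x) + 1) - 1 = x^4·e^(2)/6 + x^2·e^(2)/2 - 1 + e^(2) + O(x^5).
The coefficient of x^4 is e^(2)/6.

Final answer: e^(2)/6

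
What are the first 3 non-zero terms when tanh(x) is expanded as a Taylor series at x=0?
2·x^5/15 - x^3/3 + x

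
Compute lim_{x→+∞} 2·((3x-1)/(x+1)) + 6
Evaluate the dominant behaviour as x → +∞; each term tends to a finite value or vanishes.
Limit = 12.

Final answer: 12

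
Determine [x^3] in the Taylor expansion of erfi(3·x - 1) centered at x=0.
Expand to order 3: erfi(3·x - 1) = 54·e·x^3/√(π) - 18·e·x^2/√(π) + 6·e·x/√(π) - erfi(1) + O(x^4).
The coefficient of x^3 is 54·e/√(π).

Final answer: 54·e/√(π)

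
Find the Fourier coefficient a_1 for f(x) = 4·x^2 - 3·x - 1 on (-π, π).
a_1 = (1/π) ∫_{-π}^{π} f(x)·cos(1x) dx.
Evaluate the integral (use parity and integration by parts as needed): a_1 = -16.

Final answer: -16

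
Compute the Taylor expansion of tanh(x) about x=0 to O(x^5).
-x^3/3 + x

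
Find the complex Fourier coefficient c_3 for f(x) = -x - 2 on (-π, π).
Compute the real Fourier coefficients first: a_3 = 0, b_3 = -2/3.
Then c_3 = (a_3 − i·b_3)/2 = i/3.

Final answer: i/3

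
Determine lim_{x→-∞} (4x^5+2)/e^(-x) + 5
The quotient is an ∞/∞ indeterminate form as x → -∞.
Compare growth rates of the dominant terms (exponentials ≫ polynomials ≫ logarithms), or apply L'Hôpital's rule; the quotient → 0.
Adding the constant: 0 + 5 = 5. Limit = 5.

Final answer: 5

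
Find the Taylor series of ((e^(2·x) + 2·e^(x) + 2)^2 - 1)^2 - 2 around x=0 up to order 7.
550744·x^7/105 + 288326·x^6/45 + 7032·x^5 + 20404·x^4/3 + 5632·x^3 + 3808·x^2 + 1920·x + 574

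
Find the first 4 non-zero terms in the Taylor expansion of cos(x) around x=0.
-x^6/720 + x^4/24 - x^2/2 + 1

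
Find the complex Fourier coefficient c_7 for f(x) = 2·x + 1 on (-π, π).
Compute the real Fourier coefficients first: a_7 = 0, b_7 = 4/7.
Then c_7 = (a_7 − i·b_7)/2 = -2·i/7.

Final answer: -2·i/7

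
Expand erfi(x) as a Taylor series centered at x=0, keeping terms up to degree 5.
x^5/(5·√(π)) + 2·x^3/(3·√(π)) + 2·x/√(π)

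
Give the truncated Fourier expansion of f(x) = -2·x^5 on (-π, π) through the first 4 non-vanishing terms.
(-480 - 4·π^4 + 80·π^2)·sin(x) + (-10·π^2 + 15 + 2·π^4)·sin(2·x) + (-4·π^4/3 - 160/81 + 80·π^2/27)·sin(3·x) + (-5·π^2/4 + 15/32 + π^4)·sin(4·x)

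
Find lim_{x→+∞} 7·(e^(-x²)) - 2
Evaluate the dominant behaviour as x → +∞; each term tends to a finite value or vanishes.
Limit = -2.

Final answer: -2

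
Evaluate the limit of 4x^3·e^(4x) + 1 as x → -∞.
The product is a 0·∞ indeterminate form at x → -∞.
Rewrite the product as 4x^3 / e^(-4x) (an ∞/∞ form) and apply L'Hôpital, or use the standard hierarchy e^(4|x|) ≫ |x^3| as x → -∞.
The indeterminate product → 0, so the limit = 1.

Final answer: 1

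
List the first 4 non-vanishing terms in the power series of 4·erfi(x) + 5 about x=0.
4·x^5/(5·√(π)) + 8·x^3/(3·√(π)) + 8·x/√(π) + 5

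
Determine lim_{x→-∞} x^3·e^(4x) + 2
The product is a 0·∞ indeterminate form at x → -∞.
Rewrite the product as x^3 / e^(-4x) (an ∞/∞ form) and apply L'Hôpital, or use the standard hierarchy e^(4|x|) ≫ |x^3| as x → -∞.
The indeterminate product → 0, so the limit = 2.

Final answer: 2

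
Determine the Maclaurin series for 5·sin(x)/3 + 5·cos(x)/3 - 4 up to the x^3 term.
-5·x^3/18 - 5·x^2/6 + 5·x/3 - 7/3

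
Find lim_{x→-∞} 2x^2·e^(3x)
This is a 0·∞ indeterminate form at x → -∞.
Rewrite the product as 2x^2 / e^(-3x) (an ∞/∞ form) and apply L'Hôpital, or use the standard hierarchy e^(3|x|) ≫ |x^2| as x → -∞.
The indeterminate product → 0, so the limit = 0.

Final answer: 0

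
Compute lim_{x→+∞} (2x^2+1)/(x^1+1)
This is an ∞/∞ indeterminate form as x → +∞.
Divide numerator and denominator by x^2 and let the lower-order terms vanish; the numerator's degree 2 exceeds the denominator's degree 1, so the quotient diverges.
Limit = ∞.

Final answer: ∞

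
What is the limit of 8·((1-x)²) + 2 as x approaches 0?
Direct substitution at x = 0 gives 10.

Final answer: 10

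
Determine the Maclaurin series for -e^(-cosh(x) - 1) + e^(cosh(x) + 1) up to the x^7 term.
x^6·(e^(-2)/720 + 31·e^(2)/720) + x^4·(-e^(-2)/12 + e^(2)/6) + x^2·(e^(-2)/2 + e^(2)/2) - e^(-2) + e^(2)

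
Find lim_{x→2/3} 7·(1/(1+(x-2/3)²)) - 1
Direct substitution at x = 2/3 gives 6.

Final answer: 6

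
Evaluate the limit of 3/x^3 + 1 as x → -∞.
Evaluate the dominant behaviour as x → -∞; each term tends to a finite value or vanishes.
Limit = 1.

Final answer: 1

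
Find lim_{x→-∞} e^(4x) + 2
Evaluate the dominant behaviour as x → -∞; each term tends to a finite value or vanishes.
Limit = 2.

Final answer: 2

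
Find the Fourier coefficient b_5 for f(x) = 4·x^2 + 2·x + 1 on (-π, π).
b_5 = (1/π) ∫_{-π}^{π} f(x)·sin(5x) dx.
Evaluate the integral (use parity and integration by parts as needed): b_5 = 4/5.

Final answer: 4/5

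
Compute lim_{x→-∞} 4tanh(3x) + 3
Evaluate the dominant behaviour as x → -∞; each term tends to a finite value or vanishes.
Limit = -1.

Final answer: -1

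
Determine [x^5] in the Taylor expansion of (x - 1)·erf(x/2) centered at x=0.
Expand to order 5: (x - 1)·erf(x/2) = -x^5/(160·√(π)) - x^4/(12·√(π)) + x^3/(12·√(π)) + x^2/√(π) - x/√(π) + O(x^6).
The coefficient of x^5 is -1/(160·√(π)).

Final answer: -1/(160·√(π))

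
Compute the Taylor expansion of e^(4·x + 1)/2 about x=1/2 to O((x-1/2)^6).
e^(3)/2 + 2·e^(3)·(x - 1/2) + 4·e^(3)·(x - 1/2)^2 + 16·e^(3)·(x - 1/2)^3/3 + 16·e^(3)·(x - 1/2)^4/3 + 64·e^(3)·(x - 1/2)^5/15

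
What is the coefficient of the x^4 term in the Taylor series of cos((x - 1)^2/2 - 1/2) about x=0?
Expand to order 4: cos((x - 1)^2/2 - 1/2) = -x^4/12 + x^3/2 - x^2/2 + 1 + O(x^5).
The coefficient of x^4 is -1/12.

Final answer: -1/12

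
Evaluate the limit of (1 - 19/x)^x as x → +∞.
As x → +∞: this is the defining limit (1 - 19/x)^x → e^(-19).
Limit = e^(-19).

Final answer: e^(-19)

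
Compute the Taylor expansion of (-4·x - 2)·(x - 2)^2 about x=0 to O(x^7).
-4·x^3 + 14·x^2 - 8·x - 8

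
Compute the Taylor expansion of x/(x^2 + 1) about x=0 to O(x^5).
-x^3 + x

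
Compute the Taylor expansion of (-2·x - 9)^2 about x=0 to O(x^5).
4·x^2 + 36·x + 81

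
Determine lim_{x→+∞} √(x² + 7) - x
This is an ∞ − ∞ indeterminate form.
Multiply and divide by the conjugate √(x²+7) + x; the x² terms cancel, leaving 7/(√(x²+7)+x) → 0.
Limit = 0.

Final answer: 0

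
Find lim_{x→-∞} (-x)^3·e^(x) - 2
The product is a 0·∞ indeterminate form at x → -∞.
Rewrite the product as (-x)^3 / e^(-x) (an ∞/∞ form) and apply L'Hôpital, or use the standard hierarchy e^(|x|) ≫ |(-x)^3| as x → -∞.
The indeterminate product → 0, so the limit = -2.

Final answer: -2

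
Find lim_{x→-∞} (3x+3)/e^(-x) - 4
The quotient is an ∞/∞ indeterminate form as x → -∞.
Compare growth rates of the dominant terms (exponentials ≫ polynomials ≫ logarithms), or apply L'Hôpital's rule; the quotient → 0.
Adding the constant: 0 - 4 = -4. Limit = -4.

Final answer: -4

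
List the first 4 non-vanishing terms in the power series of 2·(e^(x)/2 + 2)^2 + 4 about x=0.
4·x^3/3 + 3·x^2 + 5·x + 33/2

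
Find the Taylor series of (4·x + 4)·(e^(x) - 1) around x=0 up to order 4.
5·x^4/6 + 8·x^3/3 + 6·x^2 + 4·x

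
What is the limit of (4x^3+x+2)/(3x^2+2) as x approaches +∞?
This is an ∞/∞ indeterminate form as x → +∞.
Divide numerator and denominator by x^3 and let the lower-order terms vanish; the numerator's degree 3 exceeds the denominator's degree 2, so the quotient diverges.
Limit = ∞.

Final answer: ∞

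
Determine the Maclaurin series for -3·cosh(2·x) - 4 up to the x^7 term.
-4·x^6/15 - 2·x^4 - 6·x^2 - 7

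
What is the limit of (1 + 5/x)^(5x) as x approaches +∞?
As x → +∞: write (1 + 5/x)^(5x) = ((1 + 5/x)^x)^5 → (e^5)^5 = e^25.
Limit = e^(25).

Final answer: e^(25)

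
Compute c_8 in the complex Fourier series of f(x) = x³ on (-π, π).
Compute the real Fourier coefficients first: a_8 = 0, b_8 = 3/128 - π^2/4.
Then c_8 = (a_8 − i·b_8)/2 = -3·i/256 + i·π^2/8.

Final answer: -3·i/256 + i·π^2/8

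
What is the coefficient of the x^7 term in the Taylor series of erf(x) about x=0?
Expand to order 7: erf(x) = -x^7/(21·√(π)) + x^5/(5·√(π)) - 2·x^3/(3·√(π)) + 2·x/√(π) + O(x^8).
The coefficient of x^7 is -1/(21·√(π)).

Final answer: -1/(21·√(π))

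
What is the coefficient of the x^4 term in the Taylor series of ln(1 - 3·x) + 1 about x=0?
Expand to order 4: ln(1 - 3·x) + 1 = -81·x^4/4 - 9·x^3 - 9·x^2/2 - 3·x + 1 + O(x^5).
The coefficient of x^4 is -81/4.

Final answer: -81/4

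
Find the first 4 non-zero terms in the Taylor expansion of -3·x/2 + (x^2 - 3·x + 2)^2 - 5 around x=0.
-6·x^3 + 13·x^2 - 27·x/2 - 1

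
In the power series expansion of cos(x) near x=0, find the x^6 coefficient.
Expand to order 6: cos(x) = -x^6/720 + x^4/24 - x^2/2 + 1 + O(x^7).
The coefficient of x^6 is -1/720.

Final answer: -1/720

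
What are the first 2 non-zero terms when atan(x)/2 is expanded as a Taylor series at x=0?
-x^3/6 + x/2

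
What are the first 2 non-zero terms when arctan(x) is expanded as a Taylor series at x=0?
-x^3/3 + x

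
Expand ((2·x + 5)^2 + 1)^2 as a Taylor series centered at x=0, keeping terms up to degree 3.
160·x^3 + 608·x^2 + 1040·x + 676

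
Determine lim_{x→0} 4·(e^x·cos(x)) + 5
Direct substitution at x = 0 gives 9.

Final answer: 9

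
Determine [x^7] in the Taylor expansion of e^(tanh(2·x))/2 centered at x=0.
Expand to order 7: e^(tanh(2·x))/2 = 220·x^7/63 + 194·x^6/45 - 2·x^5/5 - 7·x^4/3 - 2·x^3/3 + x^2 + x + 1/2 + O(x^8).
The coefficient of x^7 is 220/63.

Final answer: 220/63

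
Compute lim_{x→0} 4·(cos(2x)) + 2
Direct substitution at x = 0 gives 6.

Final answer: 6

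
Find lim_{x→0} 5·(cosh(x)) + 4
Direct substitution at x = 0 gives 9.

Final answer: 9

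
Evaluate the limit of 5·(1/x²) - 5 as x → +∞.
Evaluate the dominant behaviour as x → +∞; each term tends to a finite value or vanishes.
Limit = -5.

Final answer: -5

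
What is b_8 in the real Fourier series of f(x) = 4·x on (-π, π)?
b_8 = (1/π) ∫_{-π}^{π} f(x)·sin(8x) dx.
Evaluate the integral (use parity and integration by parts as needed): b_8 = -1.

Final answer: -1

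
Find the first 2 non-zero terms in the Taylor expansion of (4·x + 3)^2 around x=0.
24·x + 9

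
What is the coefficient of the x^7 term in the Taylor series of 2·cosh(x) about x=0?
Expand to order 7: 2·cosh(x) = x^6/360 + x^4/12 + x^2 + 2 + O(x^8).
The coefficient of x^7 is 0.

Final answer: 0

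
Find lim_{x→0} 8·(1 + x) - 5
Direct substitution at x = 0 gives 3.

Final answer: 3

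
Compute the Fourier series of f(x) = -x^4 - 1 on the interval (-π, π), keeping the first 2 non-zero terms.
(-48 + 8·π^2)·cos(x) - π^4/5 - 1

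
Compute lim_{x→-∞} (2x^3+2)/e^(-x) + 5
The quotient is an ∞/∞ indeterminate form as x → -∞.
Compare growth rates of the dominant terms (exponentials ≫ polynomials ≫ logarithms), or apply L'Hôpital's rule; the quotient → 0.
Adding the constant: 0 + 5 = 5. Limit = 5.

Final answer: 5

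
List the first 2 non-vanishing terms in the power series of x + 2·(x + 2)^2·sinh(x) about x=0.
8·x^2 + 9·x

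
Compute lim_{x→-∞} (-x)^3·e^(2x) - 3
The product is a 0·∞ indeterminate form at x → -∞.
Rewrite the product as (-x)^3 / e^(-2x) (an ∞/∞ form) and apply L'Hôpital, or use the standard hierarchy e^(2|x|) ≫ |(-x)^3| as x → -∞.
The indeterminate product → 0, so the limit = -3.

Final answer: -3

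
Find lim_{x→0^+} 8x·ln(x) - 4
The product is a 0·∞ indeterminate form at x → 0⁺.
Rewrite the product as 8·ln(x) / x^(-1) and apply L'Hôpital, or use the standard hierarchy x^(-1) ≫ |ln x| as x → 0⁺.
The indeterminate product → 0, so the limit = -4.

Final answer: -4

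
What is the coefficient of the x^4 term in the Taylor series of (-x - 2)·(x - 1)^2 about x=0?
Expand to order 4: (-x - 2)·(x - 1)^2 = -x^3 + 3·x - 2 + O(x^5).
The coefficient of x^4 is 0.

Final answer: 0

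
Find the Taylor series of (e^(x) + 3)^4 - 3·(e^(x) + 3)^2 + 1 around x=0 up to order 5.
2831·x^5/60 + 1067·x^4/12 + 443·x^3/3 + 209·x^2 + 232·x + 209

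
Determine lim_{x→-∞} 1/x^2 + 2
Evaluate the dominant behaviour as x → -∞; each term tends to a finite value or vanishes.
Limit = 2.

Final answer: 2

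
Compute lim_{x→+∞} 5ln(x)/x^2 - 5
The quotient is an ∞/∞ indeterminate form as x → +∞.
The polynomial denominator x^2 dominates the logarithmic numerator (any positive power of x ≫ ln(x) as x → ∞), so the quotient → 0.
Adding the constant: 0 - 5 = -5. Limit = -5.

Final answer: -5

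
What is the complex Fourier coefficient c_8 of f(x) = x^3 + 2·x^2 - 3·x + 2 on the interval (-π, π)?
Compute the real Fourier coefficients first: a_8 = 1/8, b_8 = 99/128 - π^2/4.
Then c_8 = (a_8 − i·b_8)/2 = 1/16 - 99·i/256 + i·π^2/8.

Final answer: 1/16 - 99·i/256 + i·π^2/8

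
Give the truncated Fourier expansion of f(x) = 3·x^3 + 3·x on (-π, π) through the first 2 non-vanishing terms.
(-30 + 6·π^2)·sin(x) + (3/2 - 3·π^2)·sin(2·x)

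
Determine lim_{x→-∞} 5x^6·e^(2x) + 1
The product is a 0·∞ indeterminate form at x → -∞.
Rewrite the product as 5x^6 / e^(-2x) (an ∞/∞ form) and apply L'Hôpital, or use the standard hierarchy e^(2|x|) ≫ |x^6| as x → -∞.
The indeterminate product → 0, so the limit = 1.

Final answer: 1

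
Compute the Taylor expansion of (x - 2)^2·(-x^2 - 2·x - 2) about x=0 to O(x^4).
2·x^3 + 2·x^2 - 8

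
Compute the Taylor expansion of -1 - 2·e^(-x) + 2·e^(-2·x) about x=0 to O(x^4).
-7·x^3/3 + 3·x^2 - 2·x - 1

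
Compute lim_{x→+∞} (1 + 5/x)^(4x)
As x → +∞: write (1 + 5/x)^(4x) = ((1 + 5/x)^x)^4 → (e^5)^4 = e^20.
Limit = e^(20).

Final answer: e^(20)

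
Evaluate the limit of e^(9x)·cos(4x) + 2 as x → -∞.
Evaluate the dominant behaviour as x → -∞; each term tends to a finite value or vanishes.
Limit = 2.

Final answer: 2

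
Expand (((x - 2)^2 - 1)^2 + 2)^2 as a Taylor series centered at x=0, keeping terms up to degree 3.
-1232·x^3 + 1060·x^2 - 528·x + 121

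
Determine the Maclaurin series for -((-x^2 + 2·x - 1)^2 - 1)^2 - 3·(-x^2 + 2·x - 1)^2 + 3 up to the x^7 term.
8·x^7 - 28·x^6 + 56·x^5 - 71·x^4 + 60·x^3 - 34·x^2 + 12·x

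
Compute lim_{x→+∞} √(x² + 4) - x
This is an ∞ − ∞ indeterminate form.
Multiply and divide by the conjugate √(x²+4) + x; the x² terms cancel, leaving 4/(√(x²+4)+x) → 0.
Limit = 0.

Final answer: 0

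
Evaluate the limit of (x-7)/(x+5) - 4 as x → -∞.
Evaluate the dominant behaviour as x → -∞; each term tends to a finite value or vanishes.
Limit = -3.

Final answer: -3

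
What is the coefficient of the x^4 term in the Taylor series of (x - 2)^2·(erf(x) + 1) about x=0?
Expand to order 4: (x - 2)^2·(erf(x) + 1) = 8·x^4/(3·√(π)) - 2·x^3/(3·√(π)) + x^2·(1 - 8/√(π)) + x·(-4 + 8/√(π)) + 4 + O(x^5).
The coefficient of x^4 is 8/(3·√(π)).

Final answer: 8/(3·√(π))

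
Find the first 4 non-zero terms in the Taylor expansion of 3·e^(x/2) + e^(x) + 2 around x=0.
11·x^3/48 + 7·x^2/8 + 5·x/2 + 6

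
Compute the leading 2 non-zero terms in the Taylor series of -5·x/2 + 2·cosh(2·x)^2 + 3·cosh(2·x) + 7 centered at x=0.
12 - 5·x/2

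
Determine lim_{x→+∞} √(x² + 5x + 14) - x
This is an ∞ − ∞ indeterminate form.
Multiply and divide by the conjugate √(x²+5x + 14) + x; the x² terms cancel, leaving (5x + 14)/(√(x²+5x + 14)+x) → 5/2.
Limit = 5/2.

Final answer: 5/2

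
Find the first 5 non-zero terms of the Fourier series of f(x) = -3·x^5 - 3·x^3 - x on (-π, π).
(-686 - 6·π^4 + 114·π^2)·sin(x) + (-12·π^2 + 19 + 3·π^4)·sin(2·x) + (-2·π^4 - 62/27 + 22·π^2/9)·sin(3·x) + (-3·π^2/8 + 41/64 + 3·π^4/2)·sin(4·x) + (-6·π^4/5 - 6·π^2/25 - 214/625)·sin(5·x)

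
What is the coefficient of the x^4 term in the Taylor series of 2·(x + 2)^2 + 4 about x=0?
Expand to order 4: 2·(x + 2)^2 + 4 = 2·x^2 + 8·x + 12 + O(x^5).
The coefficient of x^4 is 0.

Final answer: 0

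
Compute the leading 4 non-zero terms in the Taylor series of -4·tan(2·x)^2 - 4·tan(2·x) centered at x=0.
-128·x^4/3 - 32·x^3/3 - 16·x^2 - 8·x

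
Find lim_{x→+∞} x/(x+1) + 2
Evaluate the dominant behaviour as x → +∞; each term tends to a finite value or vanishes.
Limit = 3.

Final answer: 3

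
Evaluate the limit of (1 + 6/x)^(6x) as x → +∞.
As x → +∞: write (1 + 6/x)^(6x) = ((1 + 6/x)^x)^6 → (e^6)^6 = e^36.
Limit = e^(36).

Final answer: e^(36)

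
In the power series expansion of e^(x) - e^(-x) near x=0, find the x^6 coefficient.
Expand to order 6: e^(x) - e^(-x) = x^5/60 + x^3/3 + 2·x + O(x^7).
The coefficient of x^6 is 0.

Final answer: 0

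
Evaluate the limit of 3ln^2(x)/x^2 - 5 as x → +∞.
The quotient is an ∞/∞ indeterminate form as x → +∞.
The polynomial denominator x^2 dominates the logarithmic numerator (any positive power of x ≫ ln^2(x) as x → ∞), so the quotient → 0.
Adding the constant: 0 - 5 = -5. Limit = -5.

Final answer: -5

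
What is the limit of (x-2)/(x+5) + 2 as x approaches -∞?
Evaluate the dominant behaviour as x → -∞; each term tends to a finite value or vanishes.
Limit = 3.

Final answer: 3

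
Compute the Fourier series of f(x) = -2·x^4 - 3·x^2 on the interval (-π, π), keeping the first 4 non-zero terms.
(-84 + 16·π^2)·cos(x) + (3 - 4·π^2)·cos(2·x) + (4/27 + 16·π^2/9)·cos(3·x) - 2·π^4/5 - π^2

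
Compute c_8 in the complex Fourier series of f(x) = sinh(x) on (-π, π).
Compute the real Fourier coefficients first: a_8 = 0, b_8 = -16·sinh(π)/(65·π).
Then c_8 = (a_8 − i·b_8)/2 = 8·i·sinh(π)/(65·π).

Final answer: 8·i·sinh(π)/(65·π)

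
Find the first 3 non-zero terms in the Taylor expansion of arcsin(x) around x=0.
3·x^5/40 + x^3/6 + x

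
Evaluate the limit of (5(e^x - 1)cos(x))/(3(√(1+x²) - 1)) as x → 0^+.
Both numerator and denominator → 0 as x → 0^+; this is a 0/0 indeterminate form.
Expand each to leading order near x = 0: numerator ~ 5·x, denominator ~ 3·x^2/2.
The limit of the ratio is ∞.

Final answer: ∞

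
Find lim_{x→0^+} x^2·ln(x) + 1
The product is a 0·∞ indeterminate form at x → 0⁺.
Rewrite the product as ln(x) / x^(-2) and apply L'Hôpital, or use the standard hierarchy x^(-2) ≫ |ln x| as x → 0⁺.
The indeterminate product → 0, so the limit = 1.

Final answer: 1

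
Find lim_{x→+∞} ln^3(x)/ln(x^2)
This is an ∞/∞ indeterminate form as x → +∞.
Write ln(x^2) = 2·ln(x), reducing the quotient to ln^2(x)/2 → ∞.
Limit = ∞.

Final answer: ∞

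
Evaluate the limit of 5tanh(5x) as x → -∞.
Evaluate the dominant behaviour as x → -∞; each term tends to a finite value or vanishes.
Limit = -5.

Final answer: -5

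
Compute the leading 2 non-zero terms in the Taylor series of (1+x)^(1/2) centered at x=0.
x/2 + 1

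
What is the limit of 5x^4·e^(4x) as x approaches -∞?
This is a 0·∞ indeterminate form at x → -∞.
Rewrite the product as 5x^4 / e^(-4x) (an ∞/∞ form) and apply L'Hôpital, or use the standard hierarchy e^(4|x|) ≫ |x^4| as x → -∞.
The indeterminate product → 0, so the limit = 0.

Final answer: 0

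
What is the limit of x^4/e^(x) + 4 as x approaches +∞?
The quotient is an ∞/∞ indeterminate form as x → +∞.
The exponential denominator e^(x) dominates the polynomial numerator (e^x ≫ x^4 as x → ∞), so the quotient → 0.
Adding the constant: 0 + 4 = 4. Limit = 4.

Final answer: 4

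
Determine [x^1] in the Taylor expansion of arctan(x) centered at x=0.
Expand to order 1: arctan(x) = x + O(x^2).
The coefficient of x^1 is 1.

Final answer: 1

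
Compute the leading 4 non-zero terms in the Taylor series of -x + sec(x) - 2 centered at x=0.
5·x^4/24 + x^2/2 - x - 1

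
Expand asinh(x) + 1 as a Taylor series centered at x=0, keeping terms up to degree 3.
-x^3/6 + x + 1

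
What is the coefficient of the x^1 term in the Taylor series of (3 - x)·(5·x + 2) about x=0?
Expand to order 1: (3 - x)·(5·x + 2) = 13·x + 6 + O(x^2).
The coefficient of x^1 is 13.

Final answer: 13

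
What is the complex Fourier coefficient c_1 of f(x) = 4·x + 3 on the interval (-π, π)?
Compute the real Fourier coefficients first: a_1 = 0, b_1 = 8.
Then c_1 = (a_1 − i·b_1)/2 = -4·i.

Final answer: -4·i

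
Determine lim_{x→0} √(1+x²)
Direct substitution at x = 0 gives 1.

Final answer: 1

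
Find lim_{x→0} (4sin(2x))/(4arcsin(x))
Both numerator and denominator → 0 as x → 0; this is a 0/0 indeterminate form.
Expand each to leading order near x = 0: numerator ~ 8·x, denominator ~ 4·x.
The limit of the ratio is 2.

Final answer: 2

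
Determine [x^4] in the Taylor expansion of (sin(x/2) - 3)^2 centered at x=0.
Expand to order 4: (sin(x/2) - 3)^2 = -x^4/48 + x^3/8 + x^2/4 - 3·x + 9 + O(x^5).
The coefficient of x^4 is -1/48.

Final answer: -1/48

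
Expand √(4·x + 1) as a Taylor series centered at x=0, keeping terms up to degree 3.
4·x^3 - 2·x^2 + 2·x + 1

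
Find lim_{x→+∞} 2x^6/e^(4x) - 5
The quotient is an ∞/∞ indeterminate form as x → +∞.
The exponential denominator e^(4x) dominates the polynomial numerator (e^x ≫ x^6 as x → ∞), so the quotient → 0.
Adding the constant: 0 - 5 = -5. Limit = -5.

Final answer: -5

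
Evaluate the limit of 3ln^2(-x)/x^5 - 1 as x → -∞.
The quotient is an ∞/∞ indeterminate form as x → -∞.
Compare growth rates of the dominant terms (exponentials ≫ polynomials ≫ logarithms), or apply L'Hôpital's rule; the quotient → 0.
Adding the constant: 0 - 1 = -1. Limit = -1.

Final answer: -1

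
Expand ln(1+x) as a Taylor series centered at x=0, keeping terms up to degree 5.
x^5/5 - x^4/4 + x^3/3 - x^2/2 + x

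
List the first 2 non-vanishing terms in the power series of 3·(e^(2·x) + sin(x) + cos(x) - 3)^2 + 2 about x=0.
5 - 18·x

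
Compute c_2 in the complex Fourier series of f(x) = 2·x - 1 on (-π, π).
Compute the real Fourier coefficients first: a_2 = 0, b_2 = -2.
Then c_2 = (a_2 − i·b_2)/2 = i.

Final answer: i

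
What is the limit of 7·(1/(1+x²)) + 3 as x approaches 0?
Direct substitution at x = 0 gives 10.

Final answer: 10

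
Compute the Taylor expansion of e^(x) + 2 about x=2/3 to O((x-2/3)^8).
e^(2/3) + 2 + e^(2/3)·(x - 2/3) + e^(2/3)·(x - 2/3)^2/2 + e^(2/3)·(x - 2/3)^3/6 + e^(2/3)·(x - 2/3)^4/24 + e^(2/3)·(x - 2/3)^5/120 + e^(2/3)·(x - 2/3)^6/720 + e^(2/3)·(x - 2/3)^7/5040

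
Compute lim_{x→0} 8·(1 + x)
Direct substitution at x = 0 gives 8.

Final answer: 8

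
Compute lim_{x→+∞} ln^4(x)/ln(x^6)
This is an ∞/∞ indeterminate form as x → +∞.
Write ln(x^6) = 6·ln(x), reducing the quotient to ln^3(x)/6 → ∞.
Limit = ∞.

Final answer: ∞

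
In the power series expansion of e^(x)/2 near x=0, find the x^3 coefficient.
Expand to order 3: e^(x)/2 = x^3/12 + x^2/4 + x/2 + 1/2 + O(x^4).
The coefficient of x^3 is 1/12.

Final answer: 1/12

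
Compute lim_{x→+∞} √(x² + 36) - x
This is an ∞ − ∞ indeterminate form.
Multiply and divide by the conjugate √(x²+36) + x; the x² terms cancel, leaving 36/(√(x²+36)+x) → 0.
Limit = 0.

Final answer: 0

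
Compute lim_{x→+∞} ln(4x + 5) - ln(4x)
This is an ∞ − ∞ indeterminate form.
Combine the logarithms: ln(4x+5) − ln(4x) = ln((4x+5)/(4x)) = ln(1 + 5/(4x)) → ln(1) = 0.
Limit = 0.

Final answer: 0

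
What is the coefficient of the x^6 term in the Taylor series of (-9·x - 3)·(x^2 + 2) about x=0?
Expand to order 6: (-9·x - 3)·(x^2 + 2) = -9·x^3 - 3·x^2 - 18·x - 6 + O(x^7).
The coefficient of x^6 is 0.

Final answer: 0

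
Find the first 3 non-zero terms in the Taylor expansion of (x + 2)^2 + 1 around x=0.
x^2 + 4·x + 5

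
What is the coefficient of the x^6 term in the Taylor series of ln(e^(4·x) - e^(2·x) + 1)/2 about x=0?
Expand to order 6: ln(e^(4·x) - e^(2·x) + 1)/2 = 364·x^6/45 - 10·x^4/3 + 2·x^2 + x + O(x^7).
The coefficient of x^6 is 364/45.

Final answer: 364/45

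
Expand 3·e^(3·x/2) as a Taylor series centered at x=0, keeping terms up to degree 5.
243·x^5/1280 + 81·x^4/128 + 27·x^3/16 + 27·x^2/8 + 9·x/2 + 3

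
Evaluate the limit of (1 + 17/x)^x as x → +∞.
As x → +∞: this is the defining limit (1 + 17/x)^x → e^17.
Limit = e^(17).

Final answer: e^(17)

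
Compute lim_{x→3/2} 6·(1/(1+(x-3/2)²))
Direct substitution at x = 3/2 gives 6.

Final answer: 6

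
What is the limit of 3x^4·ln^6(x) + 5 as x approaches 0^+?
The product is a 0·∞ indeterminate form at x → 0⁺.
Rewrite the product as 3·ln^6(x) / x^(-4) and apply L'Hôpital, or use the standard hierarchy x^(-4) ≫ |ln x|^6 as x → 0⁺.
The indeterminate product → 0, so the limit = 5.

Final answer: 5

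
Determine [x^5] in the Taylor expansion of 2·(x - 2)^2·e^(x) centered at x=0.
Expand to order 5: 2·(x - 2)^2·e^(x) = x^5/15 - 2·x^3/3 - 2·x^2 + 8 + O(x^6).
The coefficient of x^5 is 1/15.

Final answer: 1/15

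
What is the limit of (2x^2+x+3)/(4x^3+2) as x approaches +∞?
This is an ∞/∞ indeterminate form as x → +∞.
Divide numerator and denominator by x^3 and let the lower-order terms vanish; the numerator's degree 2 is below the denominator's degree 3, so the quotient → 0.
Limit = 0.

Final answer: 0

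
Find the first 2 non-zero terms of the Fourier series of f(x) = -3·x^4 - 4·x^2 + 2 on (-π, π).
(-128 + 24·π^2)·cos(x) - 3·π^4/5 - 4·π^2/3 + 2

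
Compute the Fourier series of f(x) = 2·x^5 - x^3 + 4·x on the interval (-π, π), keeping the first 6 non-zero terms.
(-82·π^2 + 4·π^4 + 500)·sin(x) + (-2·π^4 - 41/2 + 11·π^2)·sin(2·x) + (-98·π^2/27 + 412/81 + 4·π^4/3)·sin(3·x) + (-π^4 - 85/32 + 7·π^2/4)·sin(4·x) + (-26·π^2/25 + 1156/625 + 4·π^4/5)·sin(5·x) + (-2·π^4/3 - 235/162 + 19·π^2/27)·sin(6·x)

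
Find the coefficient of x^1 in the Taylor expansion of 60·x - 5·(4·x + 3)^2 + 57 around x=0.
Expand to order 1: 60·x - 5·(4·x + 3)^2 + 57 = 12 - 60·x + O(x^2).
The coefficient of x^1 is -60.

Final answer: -60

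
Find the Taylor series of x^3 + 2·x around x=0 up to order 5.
x^3 + 2·x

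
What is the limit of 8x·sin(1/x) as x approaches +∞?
As x → +∞: let u = 1/x → 0⁺; then 8·x·sin(1/x) = 8·1·sin(u)/u → 8·1·1 = 8.
Limit = 8.

Final answer: 8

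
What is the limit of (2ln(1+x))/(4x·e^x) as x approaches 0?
Both numerator and denominator → 0 as x → 0; this is a 0/0 indeterminate form.
Expand each to leading order near x = 0: numerator ~ 2·x, denominator ~ 4·x.
The limit of the ratio is 1/2.

Final answer: 1/2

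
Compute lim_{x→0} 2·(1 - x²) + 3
Direct substitution at x = 0 gives 5.

Final answer: 5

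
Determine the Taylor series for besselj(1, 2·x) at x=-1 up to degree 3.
-besselj(1, 2) + (-besselj(2, 2) + besselj(0, 2))·(x + 1) + (-besselj(3, 2)/2 + 3·besselj(1, 2)/2)·(x + 1)^2 + (-besselj(0, 2)/2 - besselj(4, 2)/6 + 2·besselj(2, 2)/3)·(x + 1)^3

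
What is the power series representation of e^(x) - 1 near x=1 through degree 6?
-1 + e + e·(x - 1) + e·(x - 1)^2/2 + e·(x - 1)^3/6 + e·(x - 1)^4/24 + e·(x - 1)^5/120 + e·(x - 1)^6/720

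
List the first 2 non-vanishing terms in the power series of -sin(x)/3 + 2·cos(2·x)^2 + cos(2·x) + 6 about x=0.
9 - x/3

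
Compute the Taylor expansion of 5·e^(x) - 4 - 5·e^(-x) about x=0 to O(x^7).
x^5/12 + 5·x^3/3 + 10·x - 4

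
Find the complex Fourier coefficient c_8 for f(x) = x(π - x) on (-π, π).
Compute the real Fourier coefficients first: a_8 = -1/16, b_8 = -π/4.
Then c_8 = (a_8 − i·b_8)/2 = -1/32 + i·π/8.

Final answer: -1/32 + i·π/8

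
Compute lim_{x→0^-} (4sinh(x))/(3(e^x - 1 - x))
Both numerator and denominator → 0 as x → 0^-; this is a 0/0 indeterminate form.
Expand each to leading order near x = 0: numerator ~ 4·x, denominator ~ 3·x^2/2.
The limit of the ratio is -∞.

Final answer: -∞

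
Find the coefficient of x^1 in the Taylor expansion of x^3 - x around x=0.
Expand to order 1: x^3 - x = -x + O(x^2).
The coefficient of x^1 is -1.

Final answer: -1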